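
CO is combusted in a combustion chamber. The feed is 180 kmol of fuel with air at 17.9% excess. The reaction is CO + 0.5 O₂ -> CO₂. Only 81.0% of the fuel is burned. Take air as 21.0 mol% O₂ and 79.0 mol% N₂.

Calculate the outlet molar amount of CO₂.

Stoichiometric O₂ = 0.5 × 180 = 90 kmol; O₂ fed = 90 × 1.179 = 106.1 kmol.
N₂ fed = 106.1 × 79/21 = 399.2 kmol.
Fuel reacted = 0.81 × 180 → ξ = 145.8 kmol.
Outlet (n = n₀ + ν ξ):
  CO: 180 − 1(145.8) = 34.2
  O₂: 106.1 − 0.5(145.8) = 33.21
  N₂: 399.2 (inert)
  CO₂: 0 + 1(145.8) = 145.8

146 kmol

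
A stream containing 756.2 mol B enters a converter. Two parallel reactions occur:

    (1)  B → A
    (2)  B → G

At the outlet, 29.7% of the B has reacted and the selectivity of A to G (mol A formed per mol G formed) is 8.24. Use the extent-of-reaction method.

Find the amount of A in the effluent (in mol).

200 mol

Conversion of B: B consumed = 0.297 × 756.2 = 224.6 mol = 1ξ₁ + 1ξ₂.
Selectivity: 1ξ₁ / (1ξ₂) = 8.24 → ξ₁ = 8.24 ξ₂.
Substitute: (1·8.24 + 1) ξ₂ = 224.6 → ξ₂ = 24.31 mol, ξ₁ = 200.3 mol.
Outlet amounts (n = n₀ + Σ ν·ξ):
  B: 756.2 − 1(200.3) − 1(24.31) = 531.6
  A: 0 + 1(200.3) = 200.3
  G: 0 + 1(24.31) = 24.31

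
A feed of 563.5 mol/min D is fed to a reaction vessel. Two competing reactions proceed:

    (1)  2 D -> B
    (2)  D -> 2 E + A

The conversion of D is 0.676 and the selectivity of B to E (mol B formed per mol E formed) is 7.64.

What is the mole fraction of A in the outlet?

0.0299

Conversion of D: D consumed = 0.676 × 563.5 = 380.9 mol/min = 2ξ₁ + 1ξ₂.
Selectivity: 1ξ₁ / (2ξ₂) = 7.64 → ξ₁ = 15.28 ξ₂.
Substitute: (2·15.28 + 1) ξ₂ = 380.9 → ξ₂ = 12.07 mol/min, ξ₁ = 184.4 mol/min.
Outlet amounts (n = n₀ + Σ ν·ξ):
  D: 563.5 − 2(184.4) − 1(12.07) = 182.6
  B: 0 + 1(184.4) = 184.4
  E: 0 + 2(12.07) = 24.14
  A: 0 + 1(12.07) = 12.07
Total out = 403.2 mol/min; y_A = 12.07 / 403.2 = 0.02993.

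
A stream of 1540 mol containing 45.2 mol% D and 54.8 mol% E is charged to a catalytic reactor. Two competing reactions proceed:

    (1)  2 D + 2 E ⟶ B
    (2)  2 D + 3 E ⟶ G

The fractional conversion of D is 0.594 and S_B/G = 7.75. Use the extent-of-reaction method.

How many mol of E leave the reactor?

Conversion of D: D consumed = 0.594 × 696.1 = 413.5 mol = 2ξ₁ + 2ξ₂.
Selectivity: 1ξ₁ / (1ξ₂) = 7.75 → ξ₁ = 7.75 ξ₂.
Substitute: (2·7.75 + 2) ξ₂ = 413.5 → ξ₂ = 23.63 mol, ξ₁ = 183.1 mol.
Outlet amounts (n = n₀ + Σ ν·ξ):
  D: 696.1 − 2(183.1) − 2(23.63) = 282.6
  E: 843.9 − 2(183.1) − 3(23.63) = 406.8
  B: 0 + 1(183.1) = 183.1
  G: 0 + 1(23.63) = 23.63

407 mol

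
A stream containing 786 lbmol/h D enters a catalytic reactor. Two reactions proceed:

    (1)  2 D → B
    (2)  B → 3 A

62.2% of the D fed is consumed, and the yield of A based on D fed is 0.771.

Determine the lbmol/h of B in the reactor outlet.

42.4 lbmol/h

Conversion of D: D consumed = 2ξ₁ = 0.622 × 786 → ξ₁ = 244.4 lbmol/h.
Yield of A: 3ξ₂ / 786 = 0.771 → ξ₂ = 202 lbmol/h.
Outlet amounts (n = n₀ + Σ ν·ξ):
  D: 786 − 2(244.4) = 297.1
  B: 0 + 1(244.4) − 1(202) = 42.44
  A: 0 + 3(202) = 606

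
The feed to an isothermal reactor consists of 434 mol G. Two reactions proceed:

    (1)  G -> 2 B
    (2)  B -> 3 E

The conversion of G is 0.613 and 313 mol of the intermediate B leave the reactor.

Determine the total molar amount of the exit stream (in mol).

Conversion of G: G consumed = 1ξ₁ = 0.613 × 434 → ξ₁ = 266 mol.
B balance: n_B = 0 + 2ξ₁ − 1ξ₂ = 313 → ξ₂ = (2·266 − 313)/1 = 219.1 mol.
Outlet amounts (n = n₀ + Σ ν·ξ):
  G: 434 − 1(266) = 168
  B: 0 + 2(266) − 1(219.1) = 313
  E: 0 + 3(219.1) = 657.3
Total out = 168 + 313 + 657.3 = 1138 mol.

1140 mol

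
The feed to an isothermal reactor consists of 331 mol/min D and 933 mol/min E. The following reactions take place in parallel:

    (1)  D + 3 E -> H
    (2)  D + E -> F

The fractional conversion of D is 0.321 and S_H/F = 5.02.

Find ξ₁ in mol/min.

Conversion of D: D consumed = 0.321 × 331 = 106.3 mol/min = 1ξ₁ + 1ξ₂.
Selectivity: 1ξ₁ / (1ξ₂) = 5.02 → ξ₁ = 5.02 ξ₂.
Substitute: (1·5.02 + 1) ξ₂ = 106.3 → ξ₂ = 17.65 mol/min, ξ₁ = 88.6 mol/min.
Outlet amounts (n = n₀ + Σ ν·ξ):
  D: 331 − 1(88.6) − 1(17.65) = 224.7
  E: 933 − 3(88.6) − 1(17.65) = 649.5
  H: 0 + 1(88.6) = 88.6
  F: 0 + 1(17.65) = 17.65

ξ₁ = 88.6 mol/min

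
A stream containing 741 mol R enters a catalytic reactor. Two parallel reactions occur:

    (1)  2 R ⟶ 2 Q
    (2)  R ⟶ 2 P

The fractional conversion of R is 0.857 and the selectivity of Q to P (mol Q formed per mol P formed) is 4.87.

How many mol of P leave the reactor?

118 mol

Conversion of R: R consumed = 0.857 × 741 = 635 mol = 2ξ₁ + 1ξ₂.
Selectivity: 2ξ₁ / (2ξ₂) = 4.87 → ξ₁ = 4.87 ξ₂.
Substitute: (2·4.87 + 1) ξ₂ = 635 → ξ₂ = 59.13 mol, ξ₁ = 288 mol.
Outlet amounts (n = n₀ + Σ ν·ξ):
  R: 741 − 2(288) − 1(59.13) = 106
  Q: 0 + 2(288) = 575.9
  P: 0 + 2(59.13) = 118.3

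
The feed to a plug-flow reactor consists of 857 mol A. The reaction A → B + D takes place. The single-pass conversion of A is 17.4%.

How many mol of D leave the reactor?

A reacted = 0.174 × 857 = 149.1 mol; ν_A = −1, so ξ = 149.1/1 = 149.1 mol.
Outlet amounts (n = n₀ + ν ξ):
  A: 857 − 1(149.1) = 707.9
  B: 0 + 1(149.1) = 149.1
  D: 0 + 1(149.1) = 149.1

149 mol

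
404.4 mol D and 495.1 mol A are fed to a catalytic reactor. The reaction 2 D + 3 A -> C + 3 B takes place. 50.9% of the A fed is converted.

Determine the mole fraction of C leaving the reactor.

0.103

A reacted = 0.509 × 495.1 = 252 mol; ν_A = −3, so ξ = 252/3 = 84 mol.
Outlet amounts (n = n₀ + ν ξ):
  D: 404.4 − 2(84) = 236.4
  A: 495.1 − 3(84) = 243.1
  C: 0 + 1(84) = 84
  B: 0 + 3(84) = 252
Total out = 815.5 mol; y_C = 84 / 815.5 = 0.103.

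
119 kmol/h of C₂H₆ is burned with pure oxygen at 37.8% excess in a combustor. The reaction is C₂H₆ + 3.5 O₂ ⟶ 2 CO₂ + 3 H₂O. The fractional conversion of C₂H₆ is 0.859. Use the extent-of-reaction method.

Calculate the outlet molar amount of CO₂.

Stoichiometric O₂ = 3.5 × 119 = 416.5 kmol/h; O₂ fed = 416.5 × 1.378 = 573.9 kmol/h.
Fuel reacted = 0.859 × 119 → ξ = 102.2 kmol/h.
Outlet (n = n₀ + ν ξ):
  C₂H₆: 119 − 1(102.2) = 16.78
  O₂: 573.9 − 3.5(102.2) = 216.2
  CO₂: 0 + 2(102.2) = 204.4
  H₂O: 0 + 3(102.2) = 306.7

204 kmol/h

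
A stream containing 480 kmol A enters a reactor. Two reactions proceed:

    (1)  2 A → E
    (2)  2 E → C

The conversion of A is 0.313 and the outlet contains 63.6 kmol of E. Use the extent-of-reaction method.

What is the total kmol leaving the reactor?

Conversion of A: A consumed = 2ξ₁ = 0.313 × 480 → ξ₁ = 75.12 kmol.
E balance: n_E = 0 + 1ξ₁ − 2ξ₂ = 63.6 → ξ₂ = (1·75.12 − 63.6)/2 = 5.76 kmol.
Outlet amounts (n = n₀ + Σ ν·ξ):
  A: 480 − 2(75.12) = 329.8
  E: 0 + 1(75.12) − 2(5.76) = 63.6
  C: 0 + 1(5.76) = 5.76
Total out = 329.8 + 63.6 + 5.76 = 399.1 kmol.

399 kmol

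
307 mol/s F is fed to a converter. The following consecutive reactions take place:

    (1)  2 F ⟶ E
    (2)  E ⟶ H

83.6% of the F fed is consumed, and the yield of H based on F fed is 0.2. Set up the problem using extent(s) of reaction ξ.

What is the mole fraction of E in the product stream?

0.375

Conversion of F: F consumed = 2ξ₁ = 0.836 × 307 → ξ₁ = 128.3 mol/s.
Yield of H: 1ξ₂ / 307 = 0.2 → ξ₂ = 61.4 mol/s.
Outlet amounts (n = n₀ + Σ ν·ξ):
  F: 307 − 2(128.3) = 50.35
  E: 0 + 1(128.3) − 1(61.4) = 66.93
  H: 0 + 1(61.4) = 61.4
Total out = 178.7 mol/s; y_E = 66.93 / 178.7 = 0.3746.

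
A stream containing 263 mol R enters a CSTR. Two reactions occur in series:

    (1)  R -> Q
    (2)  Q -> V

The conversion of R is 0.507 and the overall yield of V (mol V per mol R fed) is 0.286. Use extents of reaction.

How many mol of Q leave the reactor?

Conversion of R: R consumed = 1ξ₁ = 0.507 × 263 → ξ₁ = 133.3 mol.
Yield of V: 1ξ₂ / 263 = 0.286 → ξ₂ = 75.22 mol.
Outlet amounts (n = n₀ + Σ ν·ξ):
  R: 263 − 1(133.3) = 129.7
  Q: 0 + 1(133.3) − 1(75.22) = 58.12
  V: 0 + 1(75.22) = 75.22

58.1 mol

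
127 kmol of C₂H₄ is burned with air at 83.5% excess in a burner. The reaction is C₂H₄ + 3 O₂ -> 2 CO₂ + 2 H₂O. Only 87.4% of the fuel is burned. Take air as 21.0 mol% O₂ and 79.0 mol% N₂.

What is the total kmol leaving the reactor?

3460 kmol

Stoichiometric O₂ = 3 × 127 = 381 kmol; O₂ fed = 381 × 1.835 = 699.1 kmol.
N₂ fed = 699.1 × 79/21 = 2630 kmol.
Fuel reacted = 0.874 × 127 → ξ = 111 kmol.
Outlet (n = n₀ + ν ξ):
  C₂H₄: 127 − 1(111) = 16
  O₂: 699.1 − 3(111) = 366.1
  N₂: 2630 (inert)
  CO₂: 0 + 2(111) = 222
  H₂O: 0 + 2(111) = 222
Total out = 16 + 366.1 + 2630 + 222 + 222 = 3456 kmol.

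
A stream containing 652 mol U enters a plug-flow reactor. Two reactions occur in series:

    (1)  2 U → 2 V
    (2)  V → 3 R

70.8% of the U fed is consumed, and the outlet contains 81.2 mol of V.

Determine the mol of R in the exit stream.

Conversion of U: U consumed = 2ξ₁ = 0.708 × 652 → ξ₁ = 230.8 mol.
V balance: n_V = 0 + 2ξ₁ − 1ξ₂ = 81.2 → ξ₂ = (2·230.8 − 81.2)/1 = 380.4 mol.
Outlet amounts (n = n₀ + Σ ν·ξ):
  U: 652 − 2(230.8) = 190.4
  V: 0 + 2(230.8) − 1(380.4) = 81.2
  R: 0 + 3(380.4) = 1141

1140 mol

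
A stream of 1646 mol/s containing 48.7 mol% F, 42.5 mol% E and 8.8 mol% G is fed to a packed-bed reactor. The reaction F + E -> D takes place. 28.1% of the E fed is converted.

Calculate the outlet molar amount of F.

E reacted = 0.281 × 699.5 = 196.6 mol/s; ν_E = −1, so ξ = 196.6/1 = 196.6 mol/s.
Outlet amounts (n = n₀ + ν ξ):
  F: 801.6 − 1(196.6) = 605
  E: 699.5 − 1(196.6) = 503
  D: 0 + 1(196.6) = 196.6
  G: 144.8 (inert)

605 mol/s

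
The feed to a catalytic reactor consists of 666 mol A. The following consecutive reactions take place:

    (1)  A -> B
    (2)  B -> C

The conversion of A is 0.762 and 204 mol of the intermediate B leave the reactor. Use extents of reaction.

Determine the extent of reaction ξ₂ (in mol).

ξ₂ = 303 mol

Conversion of A: A consumed = 1ξ₁ = 0.762 × 666 → ξ₁ = 507.5 mol.
B balance: n_B = 0 + 1ξ₁ − 1ξ₂ = 204 → ξ₂ = (1·507.5 − 204)/1 = 303.5 mol.
Outlet amounts (n = n₀ + Σ ν·ξ):
  A: 666 − 1(507.5) = 158.5
  B: 0 + 1(507.5) − 1(303.5) = 204
  C: 0 + 1(303.5) = 303.5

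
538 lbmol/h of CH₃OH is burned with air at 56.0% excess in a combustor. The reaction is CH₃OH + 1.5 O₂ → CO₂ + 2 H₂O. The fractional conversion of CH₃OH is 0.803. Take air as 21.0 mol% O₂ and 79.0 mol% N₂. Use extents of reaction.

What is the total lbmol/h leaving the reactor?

Stoichiometric O₂ = 1.5 × 538 = 807 lbmol/h; O₂ fed = 807 × 1.560 = 1259 lbmol/h.
N₂ fed = 1259 × 79/21 = 4736 lbmol/h.
Fuel reacted = 0.803 × 538 → ξ = 432 lbmol/h.
Outlet (n = n₀ + ν ξ):
  CH₃OH: 538 − 1(432) = 106
  O₂: 1259 − 1.5(432) = 610.9
  N₂: 4736 (inert)
  CO₂: 0 + 1(432) = 432
  H₂O: 0 + 2(432) = 864
Total out = 106 + 610.9 + 4736 + 432 + 864 = 6749 lbmol/h.

6750 lbmol/h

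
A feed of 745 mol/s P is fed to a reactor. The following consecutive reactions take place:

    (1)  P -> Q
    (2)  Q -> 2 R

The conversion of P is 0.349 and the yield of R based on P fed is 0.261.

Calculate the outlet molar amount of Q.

163 mol/s

Conversion of P: P consumed = 1ξ₁ = 0.349 × 745 → ξ₁ = 260 mol/s.
Yield of R: 2ξ₂ / 745 = 0.261 → ξ₂ = 97.22 mol/s.
Outlet amounts (n = n₀ + Σ ν·ξ):
  P: 745 − 1(260) = 485
  Q: 0 + 1(260) − 1(97.22) = 162.8
  R: 0 + 2(97.22) = 194.4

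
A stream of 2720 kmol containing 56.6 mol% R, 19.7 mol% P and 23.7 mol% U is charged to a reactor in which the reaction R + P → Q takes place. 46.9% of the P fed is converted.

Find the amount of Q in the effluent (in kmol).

P reacted = 0.469 × 535.8 = 251.3 kmol; ν_P = −1, so ξ = 251.3/1 = 251.3 kmol.
Outlet amounts (n = n₀ + ν ξ):
  R: 1540 − 1(251.3) = 1288
  P: 535.8 − 1(251.3) = 284.5
  Q: 0 + 1(251.3) = 251.3
  U: 644.6 (inert)

251 kmol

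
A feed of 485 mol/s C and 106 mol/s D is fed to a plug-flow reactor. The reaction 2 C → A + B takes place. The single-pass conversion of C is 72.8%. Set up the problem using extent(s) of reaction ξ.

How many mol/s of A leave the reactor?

C reacted = 0.728 × 485 = 353.1 mol/s; ν_C = −2, so ξ = 353.1/2 = 176.5 mol/s.
Outlet amounts (n = n₀ + ν ξ):
  C: 485 − 2(176.5) = 131.9
  A: 0 + 1(176.5) = 176.5
  B: 0 + 1(176.5) = 176.5
  D: 106 (inert)

177 mol/s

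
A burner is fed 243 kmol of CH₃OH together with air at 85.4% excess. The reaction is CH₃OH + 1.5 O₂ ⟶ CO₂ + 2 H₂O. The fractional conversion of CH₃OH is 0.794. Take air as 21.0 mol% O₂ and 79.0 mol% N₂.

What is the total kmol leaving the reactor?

3560 kmol

Stoichiometric O₂ = 1.5 × 243 = 364.5 kmol; O₂ fed = 364.5 × 1.854 = 675.8 kmol.
N₂ fed = 675.8 × 79/21 = 2542 kmol.
Fuel reacted = 0.794 × 243 → ξ = 192.9 kmol.
Outlet (n = n₀ + ν ξ):
  CH₃OH: 243 − 1(192.9) = 50.06
  O₂: 675.8 − 1.5(192.9) = 386.4
  N₂: 2542 (inert)
  CO₂: 0 + 1(192.9) = 192.9
  H₂O: 0 + 2(192.9) = 385.9
Total out = 50.06 + 386.4 + 2542 + 192.9 + 385.9 = 3557 kmol.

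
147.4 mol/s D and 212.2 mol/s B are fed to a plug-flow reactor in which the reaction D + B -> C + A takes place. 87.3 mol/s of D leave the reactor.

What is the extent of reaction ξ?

ξ = 60.1 mol/s

For D: n = n₀ − 1ξ → 87.3 = 147.4 − 1ξ, giving ξ = 60.1 mol/s.
Outlet amounts (n = n₀ + ν ξ):
  D: 147.4 − 1(60.1) = 87.3
  B: 212.2 − 1(60.1) = 152.1
  C: 0 + 1(60.1) = 60.1
  A: 0 + 1(60.1) = 60.1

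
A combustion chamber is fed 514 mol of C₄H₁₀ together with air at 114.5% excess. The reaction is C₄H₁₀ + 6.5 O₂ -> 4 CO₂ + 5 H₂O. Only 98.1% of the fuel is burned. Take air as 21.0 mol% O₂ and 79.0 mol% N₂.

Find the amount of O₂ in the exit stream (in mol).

3890 mol

Stoichiometric O₂ = 6.5 × 514 = 3341 mol; O₂ fed = 3341 × 2.145 = 7166 mol.
N₂ fed = 7166 × 79/21 = 26960 mol.
Fuel reacted = 0.981 × 514 → ξ = 504.2 mol.
Outlet (n = n₀ + ν ξ):
  C₄H₁₀: 514 − 1(504.2) = 9.766
  O₂: 7166 − 6.5(504.2) = 3889
  N₂: 26960 (inert)
  CO₂: 0 + 4(504.2) = 2017
  H₂O: 0 + 5(504.2) = 2521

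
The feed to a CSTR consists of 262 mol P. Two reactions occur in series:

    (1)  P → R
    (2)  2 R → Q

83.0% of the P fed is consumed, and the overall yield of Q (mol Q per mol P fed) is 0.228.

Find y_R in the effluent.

0.484

Conversion of P: P consumed = 1ξ₁ = 0.83 × 262 → ξ₁ = 217.5 mol.
Yield of Q: 1ξ₂ / 262 = 0.228 → ξ₂ = 59.74 mol.
Outlet amounts (n = n₀ + Σ ν·ξ):
  P: 262 − 1(217.5) = 44.54
  R: 0 + 1(217.5) − 2(59.74) = 97.99
  Q: 0 + 1(59.74) = 59.74
Total out = 202.3 mol; y_R = 97.99 / 202.3 = 0.4845.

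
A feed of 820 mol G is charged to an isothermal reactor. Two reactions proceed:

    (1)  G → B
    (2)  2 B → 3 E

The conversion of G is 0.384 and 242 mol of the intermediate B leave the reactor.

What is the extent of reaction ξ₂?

ξ₂ = 36.4 mol

Conversion of G: G consumed = 1ξ₁ = 0.384 × 820 → ξ₁ = 314.9 mol.
B balance: n_B = 0 + 1ξ₁ − 2ξ₂ = 242 → ξ₂ = (1·314.9 − 242)/2 = 36.44 mol.
Outlet amounts (n = n₀ + Σ ν·ξ):
  G: 820 − 1(314.9) = 505.1
  B: 0 + 1(314.9) − 2(36.44) = 242
  E: 0 + 3(36.44) = 109.3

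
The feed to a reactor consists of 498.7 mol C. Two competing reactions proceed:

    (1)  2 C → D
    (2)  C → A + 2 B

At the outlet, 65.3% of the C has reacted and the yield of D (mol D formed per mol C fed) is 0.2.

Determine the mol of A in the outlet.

Yield of D: 1ξ₁ / 498.7 = 0.2 → ξ₁ = 99.74 mol.
Conversion of C: 2ξ₁ + 1ξ₂ = 0.653 × 498.7 = 325.7 → ξ₂ = 126.2 mol.
Outlet amounts (n = n₀ + Σ ν·ξ):
  C: 498.7 − 2(99.74) − 1(126.2) = 173
  D: 0 + 1(99.74) = 99.74
  A: 0 + 1(126.2) = 126.2
  B: 0 + 2(126.2) = 252.3

126 mol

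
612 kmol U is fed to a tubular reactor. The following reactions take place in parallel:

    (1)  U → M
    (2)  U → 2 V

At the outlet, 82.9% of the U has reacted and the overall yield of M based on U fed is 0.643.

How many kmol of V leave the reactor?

228 kmol

Yield of M: 1ξ₁ / 612 = 0.643 → ξ₁ = 393.5 kmol.
Conversion of U: 1ξ₁ + 1ξ₂ = 0.829 × 612 = 507.3 → ξ₂ = 113.8 kmol.
Outlet amounts (n = n₀ + Σ ν·ξ):
  U: 612 − 1(393.5) − 1(113.8) = 104.7
  M: 0 + 1(393.5) = 393.5
  V: 0 + 2(113.8) = 227.7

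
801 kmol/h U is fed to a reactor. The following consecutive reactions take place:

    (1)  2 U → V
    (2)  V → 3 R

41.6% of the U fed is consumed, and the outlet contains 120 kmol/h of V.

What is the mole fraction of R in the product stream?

0.192

Conversion of U: U consumed = 2ξ₁ = 0.416 × 801 → ξ₁ = 166.6 kmol/h.
V balance: n_V = 0 + 1ξ₁ − 1ξ₂ = 120 → ξ₂ = (1·166.6 − 120)/1 = 46.61 kmol/h.
Outlet amounts (n = n₀ + Σ ν·ξ):
  U: 801 − 2(166.6) = 467.8
  V: 0 + 1(166.6) − 1(46.61) = 120
  R: 0 + 3(46.61) = 139.8
Total out = 727.6 kmol/h; y_R = 139.8 / 727.6 = 0.1922.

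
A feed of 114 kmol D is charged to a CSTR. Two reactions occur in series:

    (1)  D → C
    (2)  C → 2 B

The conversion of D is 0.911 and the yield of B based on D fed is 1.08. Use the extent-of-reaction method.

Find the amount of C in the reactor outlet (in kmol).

42.3 kmol

Conversion of D: D consumed = 1ξ₁ = 0.911 × 114 → ξ₁ = 103.9 kmol.
Yield of B: 2ξ₂ / 114 = 1.08 → ξ₂ = 61.56 kmol.
Outlet amounts (n = n₀ + Σ ν·ξ):
  D: 114 − 1(103.9) = 10.15
  C: 0 + 1(103.9) − 1(61.56) = 42.29
  B: 0 + 2(61.56) = 123.1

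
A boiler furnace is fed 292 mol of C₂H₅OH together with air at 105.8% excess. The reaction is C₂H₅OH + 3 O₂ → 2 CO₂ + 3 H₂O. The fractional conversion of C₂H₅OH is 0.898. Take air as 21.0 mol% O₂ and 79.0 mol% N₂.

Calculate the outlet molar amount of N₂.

Stoichiometric O₂ = 3 × 292 = 876 mol; O₂ fed = 876 × 2.058 = 1803 mol.
N₂ fed = 1803 × 79/21 = 6782 mol.
Fuel reacted = 0.898 × 292 → ξ = 262.2 mol.
Outlet (n = n₀ + ν ξ):
  C₂H₅OH: 292 − 1(262.2) = 29.78
  O₂: 1803 − 3(262.2) = 1016
  N₂: 6782 (inert)
  CO₂: 0 + 2(262.2) = 524.4
  H₂O: 0 + 3(262.2) = 786.6

6780 mol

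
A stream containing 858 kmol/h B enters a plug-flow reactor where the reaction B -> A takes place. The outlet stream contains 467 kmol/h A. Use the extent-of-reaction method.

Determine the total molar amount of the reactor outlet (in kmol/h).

For A: n = n₀ + 1ξ → 467 = 0 + 1ξ, giving ξ = 467 kmol/h.
Outlet amounts (n = n₀ + ν ξ):
  B: 858 − 1(467) = 391
  A: 0 + 1(467) = 467
Total out = 391 + 467 = 858 kmol/h.

858 kmol/h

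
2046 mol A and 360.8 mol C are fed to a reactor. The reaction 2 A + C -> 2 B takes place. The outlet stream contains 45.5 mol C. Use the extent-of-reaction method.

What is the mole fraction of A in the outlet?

0.677

For C: n = n₀ − 1ξ → 45.5 = 360.8 − 1ξ, giving ξ = 315.3 mol.
Outlet amounts (n = n₀ + ν ξ):
  A: 2046 − 2(315.3) = 1415
  C: 360.8 − 1(315.3) = 45.5
  B: 0 + 2(315.3) = 630.6
Total out = 2092 mol; y_A = 1415 / 2092 = 0.6767.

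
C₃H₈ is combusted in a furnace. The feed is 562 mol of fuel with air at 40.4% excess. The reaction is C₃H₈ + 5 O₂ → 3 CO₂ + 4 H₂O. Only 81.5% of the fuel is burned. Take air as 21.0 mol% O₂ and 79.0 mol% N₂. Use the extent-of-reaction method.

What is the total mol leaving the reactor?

Stoichiometric O₂ = 5 × 562 = 2810 mol; O₂ fed = 2810 × 1.404 = 3945 mol.
N₂ fed = 3945 × 79/21 = 14840 mol.
Fuel reacted = 0.815 × 562 → ξ = 458 mol.
Outlet (n = n₀ + ν ξ):
  C₃H₈: 562 − 1(458) = 104
  O₂: 3945 − 5(458) = 1655
  N₂: 14840 (inert)
  CO₂: 0 + 3(458) = 1374
  H₂O: 0 + 4(458) = 1832
Total out = 104 + 1655 + 14840 + 1374 + 1832 = 19810 mol.

19800 mol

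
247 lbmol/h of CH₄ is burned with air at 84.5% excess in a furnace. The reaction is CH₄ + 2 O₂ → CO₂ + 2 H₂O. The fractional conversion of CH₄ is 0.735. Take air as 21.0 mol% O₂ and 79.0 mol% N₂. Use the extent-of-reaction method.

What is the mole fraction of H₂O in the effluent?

0.0792

Stoichiometric O₂ = 2 × 247 = 494 lbmol/h; O₂ fed = 494 × 1.845 = 911.4 lbmol/h.
N₂ fed = 911.4 × 79/21 = 3429 lbmol/h.
Fuel reacted = 0.735 × 247 → ξ = 181.5 lbmol/h.
Outlet (n = n₀ + ν ξ):
  CH₄: 247 − 1(181.5) = 65.46
  O₂: 911.4 − 2(181.5) = 548.3
  N₂: 3429 (inert)
  CO₂: 0 + 1(181.5) = 181.5
  H₂O: 0 + 2(181.5) = 363.1
Total out = 4587 lbmol/h; y_H₂O = 363.1 / 4587 = 0.07915.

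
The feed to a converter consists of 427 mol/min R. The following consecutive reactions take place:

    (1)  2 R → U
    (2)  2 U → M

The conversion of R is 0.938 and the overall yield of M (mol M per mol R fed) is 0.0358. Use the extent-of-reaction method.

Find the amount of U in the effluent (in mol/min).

Conversion of R: R consumed = 2ξ₁ = 0.938 × 427 → ξ₁ = 200.3 mol/min.
Yield of M: 1ξ₂ / 427 = 0.0358 → ξ₂ = 15.29 mol/min.
Outlet amounts (n = n₀ + Σ ν·ξ):
  R: 427 − 2(200.3) = 26.47
  U: 0 + 1(200.3) − 2(15.29) = 169.7
  M: 0 + 1(15.29) = 15.29

170 mol/min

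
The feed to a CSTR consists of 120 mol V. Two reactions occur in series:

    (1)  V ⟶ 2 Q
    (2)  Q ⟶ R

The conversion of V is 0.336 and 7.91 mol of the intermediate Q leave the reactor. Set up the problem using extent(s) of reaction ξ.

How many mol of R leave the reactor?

72.7 mol

Conversion of V: V consumed = 1ξ₁ = 0.336 × 120 → ξ₁ = 40.32 mol.
Q balance: n_Q = 0 + 2ξ₁ − 1ξ₂ = 7.91 → ξ₂ = (2·40.32 − 7.91)/1 = 72.73 mol.
Outlet amounts (n = n₀ + Σ ν·ξ):
  V: 120 − 1(40.32) = 79.68
  Q: 0 + 2(40.32) − 1(72.73) = 7.91
  R: 0 + 1(72.73) = 72.73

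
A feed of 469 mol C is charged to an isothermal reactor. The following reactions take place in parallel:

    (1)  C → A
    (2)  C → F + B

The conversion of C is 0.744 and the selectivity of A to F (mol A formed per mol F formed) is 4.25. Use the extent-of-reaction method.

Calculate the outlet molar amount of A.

Conversion of C: C consumed = 0.744 × 469 = 348.9 mol = 1ξ₁ + 1ξ₂.
Selectivity: 1ξ₁ / (1ξ₂) = 4.25 → ξ₁ = 4.25 ξ₂.
Substitute: (1·4.25 + 1) ξ₂ = 348.9 → ξ₂ = 66.46 mol, ξ₁ = 282.5 mol.
Outlet amounts (n = n₀ + Σ ν·ξ):
  C: 469 − 1(282.5) − 1(66.46) = 120.1
  A: 0 + 1(282.5) = 282.5
  F: 0 + 1(66.46) = 66.46
  B: 0 + 1(66.46) = 66.46

282 mol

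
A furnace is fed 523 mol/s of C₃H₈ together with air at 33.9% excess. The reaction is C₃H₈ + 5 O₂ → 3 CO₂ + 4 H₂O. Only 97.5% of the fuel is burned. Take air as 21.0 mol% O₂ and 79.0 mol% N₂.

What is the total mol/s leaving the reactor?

Stoichiometric O₂ = 5 × 523 = 2615 mol/s; O₂ fed = 2615 × 1.339 = 3501 mol/s.
N₂ fed = 3501 × 79/21 = 13170 mol/s.
Fuel reacted = 0.975 × 523 → ξ = 509.9 mol/s.
Outlet (n = n₀ + ν ξ):
  C₃H₈: 523 − 1(509.9) = 13.07
  O₂: 3501 − 5(509.9) = 951.9
  N₂: 13170 (inert)
  CO₂: 0 + 3(509.9) = 1530
  H₂O: 0 + 4(509.9) = 2040
Total out = 13.07 + 951.9 + 13170 + 1530 + 2040 = 17710 mol/s.

17700 mol/s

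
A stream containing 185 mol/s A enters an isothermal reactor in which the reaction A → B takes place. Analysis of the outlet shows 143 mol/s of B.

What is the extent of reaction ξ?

ξ = 143 mol/s

For B: n = n₀ + 1ξ → 143 = 0 + 1ξ, giving ξ = 143 mol/s.
Outlet amounts (n = n₀ + ν ξ):
  A: 185 − 1(143) = 42
  B: 0 + 1(143) = 143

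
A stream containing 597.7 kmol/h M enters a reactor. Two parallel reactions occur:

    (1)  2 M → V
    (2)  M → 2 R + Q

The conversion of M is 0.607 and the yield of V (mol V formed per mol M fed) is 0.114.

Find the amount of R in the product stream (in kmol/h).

453 kmol/h

Yield of V: 1ξ₁ / 597.7 = 0.114 → ξ₁ = 68.14 kmol/h.
Conversion of M: 2ξ₁ + 1ξ₂ = 0.607 × 597.7 = 362.8 → ξ₂ = 226.5 kmol/h.
Outlet amounts (n = n₀ + Σ ν·ξ):
  M: 597.7 − 2(68.14) − 1(226.5) = 234.9
  V: 0 + 1(68.14) = 68.14
  R: 0 + 2(226.5) = 453.1
  Q: 0 + 1(226.5) = 226.5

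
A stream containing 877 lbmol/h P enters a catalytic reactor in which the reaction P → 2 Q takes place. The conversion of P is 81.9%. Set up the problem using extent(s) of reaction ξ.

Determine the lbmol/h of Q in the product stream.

1440 lbmol/h

P reacted = 0.819 × 877 = 718.3 lbmol/h; ν_P = −1, so ξ = 718.3/1 = 718.3 lbmol/h.
Outlet amounts (n = n₀ + ν ξ):
  P: 877 − 1(718.3) = 158.7
  Q: 0 + 2(718.3) = 1437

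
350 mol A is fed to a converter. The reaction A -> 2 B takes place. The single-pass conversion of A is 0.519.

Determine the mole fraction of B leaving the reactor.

A reacted = 0.519 × 350 = 181.7 mol; ν_A = −1, so ξ = 181.7/1 = 181.7 mol.
Outlet amounts (n = n₀ + ν ξ):
  A: 350 − 1(181.7) = 168.3
  B: 0 + 2(181.7) = 363.3
Total out = 531.6 mol; y_B = 363.3 / 531.6 = 0.6833.

0.683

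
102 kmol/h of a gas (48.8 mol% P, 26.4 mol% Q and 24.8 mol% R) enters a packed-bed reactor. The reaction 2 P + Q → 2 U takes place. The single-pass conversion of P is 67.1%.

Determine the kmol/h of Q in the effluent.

P reacted = 0.671 × 49.78 = 33.4 kmol/h; ν_P = −2, so ξ = 33.4/2 = 16.7 kmol/h.
Outlet amounts (n = n₀ + ν ξ):
  P: 49.78 − 2(16.7) = 16.38
  Q: 26.93 − 1(16.7) = 10.23
  U: 0 + 2(16.7) = 33.4
  R: 25.3 (inert)

10.2 kmol/h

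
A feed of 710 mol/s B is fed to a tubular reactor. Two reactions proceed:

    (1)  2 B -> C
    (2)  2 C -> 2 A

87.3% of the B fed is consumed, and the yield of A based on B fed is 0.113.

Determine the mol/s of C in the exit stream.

230 mol/s

Conversion of B: B consumed = 2ξ₁ = 0.873 × 710 → ξ₁ = 309.9 mol/s.
Yield of A: 2ξ₂ / 710 = 0.113 → ξ₂ = 40.12 mol/s.
Outlet amounts (n = n₀ + Σ ν·ξ):
  B: 710 − 2(309.9) = 90.17
  C: 0 + 1(309.9) − 2(40.12) = 229.7
  A: 0 + 2(40.12) = 80.23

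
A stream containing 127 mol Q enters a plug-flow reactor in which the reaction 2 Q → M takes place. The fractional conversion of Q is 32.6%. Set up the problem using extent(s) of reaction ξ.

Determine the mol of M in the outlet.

20.7 mol

Q reacted = 0.326 × 127 = 41.4 mol; ν_Q = −2, so ξ = 41.4/2 = 20.7 mol.
Outlet amounts (n = n₀ + ν ξ):
  Q: 127 − 2(20.7) = 85.6
  M: 0 + 1(20.7) = 20.7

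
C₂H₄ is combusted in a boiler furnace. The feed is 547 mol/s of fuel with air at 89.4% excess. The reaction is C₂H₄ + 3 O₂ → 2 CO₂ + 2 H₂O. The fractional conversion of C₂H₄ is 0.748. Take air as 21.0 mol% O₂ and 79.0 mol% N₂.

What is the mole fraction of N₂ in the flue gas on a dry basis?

Stoichiometric O₂ = 3 × 547 = 1641 mol/s; O₂ fed = 1641 × 1.894 = 3108 mol/s.
N₂ fed = 3108 × 79/21 = 11690 mol/s.
Fuel reacted = 0.748 × 547 → ξ = 409.2 mol/s.
Outlet (n = n₀ + ν ξ):
  C₂H₄: 547 − 1(409.2) = 137.8
  O₂: 3108 − 3(409.2) = 1881
  N₂: 11690 (inert)
  CO₂: 0 + 2(409.2) = 818.3
  H₂O: 0 + 2(409.2) = 818.3
Dry total = 14530 mol/s; y_N₂ (dry) = 11690 / 14530 = 0.8048.

0.805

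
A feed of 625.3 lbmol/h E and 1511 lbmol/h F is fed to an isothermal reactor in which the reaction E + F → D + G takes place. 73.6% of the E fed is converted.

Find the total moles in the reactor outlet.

E reacted = 0.736 × 625.3 = 460.2 lbmol/h; ν_E = −1, so ξ = 460.2/1 = 460.2 lbmol/h.
Outlet amounts (n = n₀ + ν ξ):
  E: 625.3 − 1(460.2) = 165.1
  F: 1511 − 1(460.2) = 1051
  D: 0 + 1(460.2) = 460.2
  G: 0 + 1(460.2) = 460.2
Total out = 165.1 + 1051 + 460.2 + 460.2 = 2136 lbmol/h.

2140 lbmol/h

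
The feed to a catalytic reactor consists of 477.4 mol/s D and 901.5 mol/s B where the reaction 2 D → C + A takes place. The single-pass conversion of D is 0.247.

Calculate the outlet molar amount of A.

D reacted = 0.247 × 477.4 = 117.9 mol/s; ν_D = −2, so ξ = 117.9/2 = 58.96 mol/s.
Outlet amounts (n = n₀ + ν ξ):
  D: 477.4 − 2(58.96) = 359.5
  C: 0 + 1(58.96) = 58.96
  A: 0 + 1(58.96) = 58.96
  B: 901.5 (inert)

59 mol/s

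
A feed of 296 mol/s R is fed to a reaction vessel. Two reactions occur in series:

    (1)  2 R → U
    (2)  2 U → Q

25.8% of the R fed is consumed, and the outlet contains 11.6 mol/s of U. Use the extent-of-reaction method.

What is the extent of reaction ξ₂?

Conversion of R: R consumed = 2ξ₁ = 0.258 × 296 → ξ₁ = 38.18 mol/s.
U balance: n_U = 0 + 1ξ₁ − 2ξ₂ = 11.6 → ξ₂ = (1·38.18 − 11.6)/2 = 13.29 mol/s.
Outlet amounts (n = n₀ + Σ ν·ξ):
  R: 296 − 2(38.18) = 219.6
  U: 0 + 1(38.18) − 2(13.29) = 11.6
  Q: 0 + 1(13.29) = 13.29

ξ₂ = 13.3 mol/s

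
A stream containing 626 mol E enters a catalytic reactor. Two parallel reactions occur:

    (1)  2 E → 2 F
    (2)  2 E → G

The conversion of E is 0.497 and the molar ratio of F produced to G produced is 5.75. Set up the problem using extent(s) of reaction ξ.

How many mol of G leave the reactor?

Conversion of E: E consumed = 0.497 × 626 = 311.1 mol = 2ξ₁ + 2ξ₂.
Selectivity: 2ξ₁ / (1ξ₂) = 5.75 → ξ₁ = 2.875 ξ₂.
Substitute: (2·2.875 + 2) ξ₂ = 311.1 → ξ₂ = 40.14 mol, ξ₁ = 115.4 mol.
Outlet amounts (n = n₀ + Σ ν·ξ):
  E: 626 − 2(115.4) − 2(40.14) = 314.9
  F: 0 + 2(115.4) = 230.8
  G: 0 + 1(40.14) = 40.14

40.1 mol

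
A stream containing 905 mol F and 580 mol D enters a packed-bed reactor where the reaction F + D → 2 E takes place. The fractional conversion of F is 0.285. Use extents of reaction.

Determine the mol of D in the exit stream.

F reacted = 0.285 × 905 = 257.9 mol; ν_F = −1, so ξ = 257.9/1 = 257.9 mol.
Outlet amounts (n = n₀ + ν ξ):
  F: 905 − 1(257.9) = 647.1
  D: 580 − 1(257.9) = 322.1
  E: 0 + 2(257.9) = 515.8

322 mol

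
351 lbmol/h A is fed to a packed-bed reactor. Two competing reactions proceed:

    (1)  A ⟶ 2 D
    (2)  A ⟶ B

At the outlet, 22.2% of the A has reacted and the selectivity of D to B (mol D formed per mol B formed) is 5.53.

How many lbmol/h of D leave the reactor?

114 lbmol/h

Conversion of A: A consumed = 0.222 × 351 = 77.92 lbmol/h = 1ξ₁ + 1ξ₂.
Selectivity: 2ξ₁ / (1ξ₂) = 5.53 → ξ₁ = 2.765 ξ₂.
Substitute: (1·2.765 + 1) ξ₂ = 77.92 → ξ₂ = 20.7 lbmol/h, ξ₁ = 57.23 lbmol/h.
Outlet amounts (n = n₀ + Σ ν·ξ):
  A: 351 − 1(57.23) − 1(20.7) = 273.1
  D: 0 + 2(57.23) = 114.5
  B: 0 + 1(20.7) = 20.7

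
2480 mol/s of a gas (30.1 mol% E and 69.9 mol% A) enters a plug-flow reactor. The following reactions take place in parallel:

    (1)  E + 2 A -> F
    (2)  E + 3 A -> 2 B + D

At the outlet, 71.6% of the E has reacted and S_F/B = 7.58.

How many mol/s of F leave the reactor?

Conversion of E: E consumed = 0.716 × 746.5 = 534.5 mol/s = 1ξ₁ + 1ξ₂.
Selectivity: 1ξ₁ / (2ξ₂) = 7.58 → ξ₁ = 15.16 ξ₂.
Substitute: (1·15.16 + 1) ξ₂ = 534.5 → ξ₂ = 33.07 mol/s, ξ₁ = 501.4 mol/s.
Outlet amounts (n = n₀ + Σ ν·ξ):
  E: 746.5 − 1(501.4) − 1(33.07) = 212
  A: 1734 − 2(501.4) − 3(33.07) = 631.5
  F: 0 + 1(501.4) = 501.4
  B: 0 + 2(33.07) = 66.15
  D: 0 + 1(33.07) = 33.07

501 mol/s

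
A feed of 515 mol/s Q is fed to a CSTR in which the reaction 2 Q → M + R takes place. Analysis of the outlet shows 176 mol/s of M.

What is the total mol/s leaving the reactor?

515 mol/s

For M: n = n₀ + 1ξ → 176 = 0 + 1ξ, giving ξ = 176 mol/s.
Outlet amounts (n = n₀ + ν ξ):
  Q: 515 − 2(176) = 163
  M: 0 + 1(176) = 176
  R: 0 + 1(176) = 176
Total out = 163 + 176 + 176 = 515 mol/s.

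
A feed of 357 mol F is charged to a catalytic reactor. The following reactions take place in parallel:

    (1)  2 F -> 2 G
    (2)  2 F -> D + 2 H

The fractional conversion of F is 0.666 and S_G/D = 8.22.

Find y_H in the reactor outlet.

Conversion of F: F consumed = 0.666 × 357 = 237.8 mol = 2ξ₁ + 2ξ₂.
Selectivity: 2ξ₁ / (1ξ₂) = 8.22 → ξ₁ = 4.11 ξ₂.
Substitute: (2·4.11 + 2) ξ₂ = 237.8 → ξ₂ = 23.26 mol, ξ₁ = 95.62 mol.
Outlet amounts (n = n₀ + Σ ν·ξ):
  F: 357 − 2(95.62) − 2(23.26) = 119.2
  G: 0 + 2(95.62) = 191.2
  D: 0 + 1(23.26) = 23.26
  H: 0 + 2(23.26) = 46.53
Total out = 380.3 mol; y_H = 46.53 / 380.3 = 0.1224.

0.122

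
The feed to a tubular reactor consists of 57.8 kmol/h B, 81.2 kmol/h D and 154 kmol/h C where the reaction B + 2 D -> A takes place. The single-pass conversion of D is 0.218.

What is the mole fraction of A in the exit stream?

D reacted = 0.218 × 81.2 = 17.7 kmol/h; ν_D = −2, so ξ = 17.7/2 = 8.851 kmol/h.
Outlet amounts (n = n₀ + ν ξ):
  B: 57.8 − 1(8.851) = 48.95
  D: 81.2 − 2(8.851) = 63.5
  A: 0 + 1(8.851) = 8.851
  C: 154 (inert)
Total out = 275.3 kmol/h; y_A = 8.851 / 275.3 = 0.03215.

0.0321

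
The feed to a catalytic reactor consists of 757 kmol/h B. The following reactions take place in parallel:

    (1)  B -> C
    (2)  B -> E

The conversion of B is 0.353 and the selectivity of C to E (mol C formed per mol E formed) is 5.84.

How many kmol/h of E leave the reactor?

Conversion of B: B consumed = 0.353 × 757 = 267.2 kmol/h = 1ξ₁ + 1ξ₂.
Selectivity: 1ξ₁ / (1ξ₂) = 5.84 → ξ₁ = 5.84 ξ₂.
Substitute: (1·5.84 + 1) ξ₂ = 267.2 → ξ₂ = 39.07 kmol/h, ξ₁ = 228.2 kmol/h.
Outlet amounts (n = n₀ + Σ ν·ξ):
  B: 757 − 1(228.2) − 1(39.07) = 489.8
  C: 0 + 1(228.2) = 228.2
  E: 0 + 1(39.07) = 39.07

39.1 kmol/h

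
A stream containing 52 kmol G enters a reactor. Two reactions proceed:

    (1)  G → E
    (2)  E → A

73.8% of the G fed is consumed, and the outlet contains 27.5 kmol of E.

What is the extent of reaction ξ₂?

ξ₂ = 10.9 kmol

Conversion of G: G consumed = 1ξ₁ = 0.738 × 52 → ξ₁ = 38.38 kmol.
E balance: n_E = 0 + 1ξ₁ − 1ξ₂ = 27.5 → ξ₂ = (1·38.38 − 27.5)/1 = 10.88 kmol.
Outlet amounts (n = n₀ + Σ ν·ξ):
  G: 52 − 1(38.38) = 13.62
  E: 0 + 1(38.38) − 1(10.88) = 27.5
  A: 0 + 1(10.88) = 10.88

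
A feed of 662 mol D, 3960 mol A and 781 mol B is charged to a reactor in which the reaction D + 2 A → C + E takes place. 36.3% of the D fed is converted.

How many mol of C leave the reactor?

240 mol

D reacted = 0.363 × 662 = 240.3 mol; ν_D = −1, so ξ = 240.3/1 = 240.3 mol.
Outlet amounts (n = n₀ + ν ξ):
  D: 662 − 1(240.3) = 421.7
  A: 3960 − 2(240.3) = 3479
  C: 0 + 1(240.3) = 240.3
  E: 0 + 1(240.3) = 240.3
  B: 781 (inert)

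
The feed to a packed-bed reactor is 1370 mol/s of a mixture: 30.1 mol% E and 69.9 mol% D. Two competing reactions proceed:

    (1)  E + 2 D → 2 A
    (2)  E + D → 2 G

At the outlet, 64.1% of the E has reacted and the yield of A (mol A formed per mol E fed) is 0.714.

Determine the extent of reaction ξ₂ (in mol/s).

Yield of A: 2ξ₁ / 412.4 = 0.714 → ξ₁ = 147.2 mol/s.
Conversion of E: 1ξ₁ + 1ξ₂ = 0.641 × 412.4 = 264.3 → ξ₂ = 117.1 mol/s.
Outlet amounts (n = n₀ + Σ ν·ξ):
  E: 412.4 − 1(147.2) − 1(117.1) = 148
  D: 957.6 − 2(147.2) − 1(117.1) = 546.1
  A: 0 + 2(147.2) = 294.4
  G: 0 + 2(117.1) = 234.2

ξ₂ = 117 mol/s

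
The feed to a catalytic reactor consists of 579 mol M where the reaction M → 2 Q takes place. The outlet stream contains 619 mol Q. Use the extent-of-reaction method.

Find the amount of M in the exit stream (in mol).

For Q: n = n₀ + 2ξ → 619 = 0 + 2ξ, giving ξ = 309.5 mol.
Outlet amounts (n = n₀ + ν ξ):
  M: 579 − 1(309.5) = 269.5
  Q: 0 + 2(309.5) = 619

270 mol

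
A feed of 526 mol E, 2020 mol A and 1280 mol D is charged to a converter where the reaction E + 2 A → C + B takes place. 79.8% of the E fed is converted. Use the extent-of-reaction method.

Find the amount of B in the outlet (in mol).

420 mol

E reacted = 0.798 × 526 = 419.7 mol; ν_E = −1, so ξ = 419.7/1 = 419.7 mol.
Outlet amounts (n = n₀ + ν ξ):
  E: 526 − 1(419.7) = 106.3
  A: 2020 − 2(419.7) = 1181
  C: 0 + 1(419.7) = 419.7
  B: 0 + 1(419.7) = 419.7
  D: 1280 (inert)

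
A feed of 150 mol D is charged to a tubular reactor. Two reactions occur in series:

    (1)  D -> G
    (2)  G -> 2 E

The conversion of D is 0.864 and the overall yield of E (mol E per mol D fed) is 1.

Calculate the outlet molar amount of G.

54.6 mol

Conversion of D: D consumed = 1ξ₁ = 0.864 × 150 → ξ₁ = 129.6 mol.
Yield of E: 2ξ₂ / 150 = 1 → ξ₂ = 75 mol.
Outlet amounts (n = n₀ + Σ ν·ξ):
  D: 150 − 1(129.6) = 20.4
  G: 0 + 1(129.6) − 1(75) = 54.6
  E: 0 + 2(75) = 150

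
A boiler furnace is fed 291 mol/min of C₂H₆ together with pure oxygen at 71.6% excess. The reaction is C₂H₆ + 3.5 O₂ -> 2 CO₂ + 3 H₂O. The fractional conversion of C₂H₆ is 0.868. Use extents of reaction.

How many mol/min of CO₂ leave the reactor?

Stoichiometric O₂ = 3.5 × 291 = 1018 mol/min; O₂ fed = 1018 × 1.716 = 1748 mol/min.
Fuel reacted = 0.868 × 291 → ξ = 252.6 mol/min.
Outlet (n = n₀ + ν ξ):
  C₂H₆: 291 − 1(252.6) = 38.41
  O₂: 1748 − 3.5(252.6) = 863.7
  CO₂: 0 + 2(252.6) = 505.2
  H₂O: 0 + 3(252.6) = 757.8

505 mol/min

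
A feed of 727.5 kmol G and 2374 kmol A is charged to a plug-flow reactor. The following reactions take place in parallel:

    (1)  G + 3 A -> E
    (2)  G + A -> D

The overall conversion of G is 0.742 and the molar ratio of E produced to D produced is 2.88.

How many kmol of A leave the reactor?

1030 kmol

Conversion of G: G consumed = 0.742 × 727.5 = 539.8 kmol = 1ξ₁ + 1ξ₂.
Selectivity: 1ξ₁ / (1ξ₂) = 2.88 → ξ₁ = 2.88 ξ₂.
Substitute: (1·2.88 + 1) ξ₂ = 539.8 → ξ₂ = 139.1 kmol, ξ₁ = 400.7 kmol.
Outlet amounts (n = n₀ + Σ ν·ξ):
  G: 727.5 − 1(400.7) − 1(139.1) = 187.7
  A: 2374 − 3(400.7) − 1(139.1) = 1033
  E: 0 + 1(400.7) = 400.7
  D: 0 + 1(139.1) = 139.1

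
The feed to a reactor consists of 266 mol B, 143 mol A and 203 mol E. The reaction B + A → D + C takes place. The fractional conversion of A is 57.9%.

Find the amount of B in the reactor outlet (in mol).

A reacted = 0.579 × 143 = 82.8 mol; ν_A = −1, so ξ = 82.8/1 = 82.8 mol.
Outlet amounts (n = n₀ + ν ξ):
  B: 266 − 1(82.8) = 183.2
  A: 143 − 1(82.8) = 60.2
  D: 0 + 1(82.8) = 82.8
  C: 0 + 1(82.8) = 82.8
  E: 203 (inert)

183 mol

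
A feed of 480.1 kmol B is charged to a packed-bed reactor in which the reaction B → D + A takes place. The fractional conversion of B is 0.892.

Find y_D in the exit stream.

0.471

B reacted = 0.892 × 480.1 = 428.2 kmol; ν_B = −1, so ξ = 428.2/1 = 428.2 kmol.
Outlet amounts (n = n₀ + ν ξ):
  B: 480.1 − 1(428.2) = 51.85
  D: 0 + 1(428.2) = 428.2
  A: 0 + 1(428.2) = 428.2
Total out = 908.3 kmol; y_D = 428.2 / 908.3 = 0.4715.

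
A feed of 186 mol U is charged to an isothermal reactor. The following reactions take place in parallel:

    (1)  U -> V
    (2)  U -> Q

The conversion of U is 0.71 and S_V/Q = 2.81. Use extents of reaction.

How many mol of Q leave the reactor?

Conversion of U: U consumed = 0.71 × 186 = 132.1 mol = 1ξ₁ + 1ξ₂.
Selectivity: 1ξ₁ / (1ξ₂) = 2.81 → ξ₁ = 2.81 ξ₂.
Substitute: (1·2.81 + 1) ξ₂ = 132.1 → ξ₂ = 34.66 mol, ξ₁ = 97.4 mol.
Outlet amounts (n = n₀ + Σ ν·ξ):
  U: 186 − 1(97.4) − 1(34.66) = 53.94
  V: 0 + 1(97.4) = 97.4
  Q: 0 + 1(34.66) = 34.66

34.7 mol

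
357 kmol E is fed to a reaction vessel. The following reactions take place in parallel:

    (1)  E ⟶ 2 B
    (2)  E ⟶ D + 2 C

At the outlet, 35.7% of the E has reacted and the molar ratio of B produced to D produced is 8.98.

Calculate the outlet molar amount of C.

Conversion of E: E consumed = 0.357 × 357 = 127.4 kmol = 1ξ₁ + 1ξ₂.
Selectivity: 2ξ₁ / (1ξ₂) = 8.98 → ξ₁ = 4.49 ξ₂.
Substitute: (1·4.49 + 1) ξ₂ = 127.4 → ξ₂ = 23.21 kmol, ξ₁ = 104.2 kmol.
Outlet amounts (n = n₀ + Σ ν·ξ):
  E: 357 − 1(104.2) − 1(23.21) = 229.6
  B: 0 + 2(104.2) = 208.5
  D: 0 + 1(23.21) = 23.21
  C: 0 + 2(23.21) = 46.43

46.4 kmol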